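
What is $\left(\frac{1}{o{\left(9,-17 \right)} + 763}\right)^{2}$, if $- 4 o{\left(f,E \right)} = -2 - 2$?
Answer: $\frac{1}{583696} \approx 1.7132 \cdot 10^{-6}$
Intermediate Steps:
$o{\left(f,E \right)} = 1$ ($o{\left(f,E \right)} = - \frac{-2 - 2}{4} = \left(- \frac{1}{4}\right) \left(-4\right) = 1$)
$\left(\frac{1}{o{\left(9,-17 \right)} + 763}\right)^{2} = \left(\frac{1}{1 + 763}\right)^{2} = \left(\frac{1}{764}\right)^{2} = \frac{1}{583696}$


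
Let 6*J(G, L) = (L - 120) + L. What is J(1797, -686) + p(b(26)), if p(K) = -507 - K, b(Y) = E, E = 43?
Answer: -2396/3 ≈ -798.67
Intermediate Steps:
b(Y) = 43
J(G, L) = -20 + L/3 (J(G, L) = ((L - 120) + L)/6 = ((-120 + L) + L)/6 = (-120 + 2*L)/6 = -20 + L/3)
J(1797, -686) + p(b(26)) = (-20 + (1/3)*(-686)) + (-507 - 1*43) = (-20 - 686/3) + (-507 - 43) = -746/3 - 550 = -2396/3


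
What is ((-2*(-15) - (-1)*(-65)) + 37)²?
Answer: 4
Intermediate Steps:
((-2*(-15) - (-1)*(-65)) + 37)² = ((30 - 1*65) + 37)² = ((30 - 65) + 37)² = (-35 + 37)² = 2² = 4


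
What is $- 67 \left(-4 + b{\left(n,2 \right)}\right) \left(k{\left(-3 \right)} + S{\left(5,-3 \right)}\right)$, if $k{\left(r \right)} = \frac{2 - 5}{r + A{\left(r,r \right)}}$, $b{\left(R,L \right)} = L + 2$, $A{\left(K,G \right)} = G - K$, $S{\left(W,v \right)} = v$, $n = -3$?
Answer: $0$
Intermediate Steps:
$b{\left(R,L \right)} = 2 + L$
$k{\left(r \right)} = - \frac{3}{r}$ ($k{\left(r \right)} = \frac{2 - 5}{r + \left(r - r\right)} = - \frac{3}{r + 0} = - \frac{3}{r}$)
$- 67 \left(-4 + b{\left(n,2 \right)}\right) \left(k{\left(-3 \right)} + S{\left(5,-3 \right)}\right) = - 67 \left(-4 + \left(2 + 2\right)\right) \left(- \frac{3}{-3} - 3\right) = - 67 \left(-4 + 4\right) \left(\left(-3\right) \left(- \frac{1}{3}\right) - 3\right) = - 67 \cdot 0 \left(1 - 3\right) = - 67 \cdot 0 \left(-2\right) = \left(-67\right) 0 = 0$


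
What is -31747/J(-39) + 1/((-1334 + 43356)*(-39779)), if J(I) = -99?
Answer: 53068067351987/165487720662 ≈ 320.68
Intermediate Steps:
-31747/J(-39) + 1/((-1334 + 43356)*(-39779)) = -31747/(-99) + 1/((-1334 + 43356)*(-39779)) = -31747*(-1/99) - 1/39779/42022 = 31747/99 + (1/42022)*(-1/39779) = 31747/99 - 1/1671593138 = 53068067351987/165487720662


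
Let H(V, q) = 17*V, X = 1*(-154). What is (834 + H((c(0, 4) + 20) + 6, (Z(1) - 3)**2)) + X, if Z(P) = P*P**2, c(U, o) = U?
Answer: 1122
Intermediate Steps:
Z(P) = P**3
X = -154
(834 + H((c(0, 4) + 20) + 6, (Z(1) - 3)**2)) + X = (834 + 17*((0 + 20) + 6)) - 154 = (834 + 17*(20 + 6)) - 154 = (834 + 17*26) - 154 = (834 + 442) - 154 = 1276 - 154 = 1122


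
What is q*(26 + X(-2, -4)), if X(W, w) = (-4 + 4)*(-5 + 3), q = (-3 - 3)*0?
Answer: 0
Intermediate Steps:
q = 0 (q = -6*0 = 0)
X(W, w) = 0 (X(W, w) = 0*(-2) = 0)
q*(26 + X(-2, -4)) = 0*(26 + 0) = 0*26 = 0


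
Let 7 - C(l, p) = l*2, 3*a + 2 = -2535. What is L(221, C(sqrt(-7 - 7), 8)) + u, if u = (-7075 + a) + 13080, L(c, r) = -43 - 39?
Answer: 15232/3 ≈ 5077.3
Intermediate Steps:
a = -2537/3 (a = -2/3 + (1/3)*(-2535) = -2/3 - 845 = -2537/3 ≈ -845.67)
C(l, p) = 7 - 2*l (C(l, p) = 7 - l*2 = 7 - 2*l)
L(c, r) = -82
u = 15478/3 (u = (-7075 - 2537/3) + 13080 = -23762/3 + 13080 = 15478/3 ≈ 5159.3)
L(221, C(sqrt(-7 - 7), 8)) + u = -82 + 15478/3 = 15232/3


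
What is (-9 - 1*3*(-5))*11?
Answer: 66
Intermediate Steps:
(-9 - 1*3*(-5))*11 = (-9 - 3*(-5))*11 = (-9 + 15)*11 = 6*11 = 66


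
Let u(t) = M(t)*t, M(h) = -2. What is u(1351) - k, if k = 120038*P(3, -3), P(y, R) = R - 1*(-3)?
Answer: -2702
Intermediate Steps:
P(y, R) = 3 + R (P(y, R) = R + 3 = 3 + R)
u(t) = -2*t
k = 0 (k = 120038*(3 - 3) = 120038*0 = 0)
u(1351) - k = -2*1351 - 1*0 = -2702 + 0 = -2702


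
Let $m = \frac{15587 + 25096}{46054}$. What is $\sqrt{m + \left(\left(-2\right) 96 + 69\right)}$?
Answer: $\frac{11 i \sqrt{2140543866}}{46054} \approx 11.051 i$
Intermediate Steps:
$m = \frac{40683}{46054}$ ($m = 40683 \cdot \frac{1}{46054} = \frac{40683}{46054} \approx 0.88338$)
$\sqrt{m + \left(\left(-2\right) 96 + 69\right)} = \sqrt{\frac{40683}{46054} + \left(\left(-2\right) 96 + 69\right)} = \sqrt{\frac{40683}{46054} + \left(-192 + 69\right)} = \sqrt{\frac{40683}{46054} - 123} = \sqrt{- \frac{5623959}{46054}} = \frac{11 i \sqrt{2140543866}}{46054}$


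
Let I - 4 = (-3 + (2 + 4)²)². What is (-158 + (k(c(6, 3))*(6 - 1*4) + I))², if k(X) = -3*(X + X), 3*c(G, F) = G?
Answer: 829921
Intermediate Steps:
c(G, F) = G/3
k(X) = -6*X
I = 1093 (I = 4 + (-3 + (2 + 4)²)² = 4 + (-3 + 6²)² = 4 + (-3 + 36)² = 4 + 33² = 4 + 1089 = 1093)
(-158 + (k(c(6, 3))*(6 - 1*4) + I))² = (-158 + ((-2*6)*(6 - 1*4) + 1093))² = (-158 + ((-6*2)*(6 - 4) + 1093))² = (-158 + (-12*2 + 1093))² = (-158 + (-24 + 1093))² = (-158 + 1069)² = 911² = 829921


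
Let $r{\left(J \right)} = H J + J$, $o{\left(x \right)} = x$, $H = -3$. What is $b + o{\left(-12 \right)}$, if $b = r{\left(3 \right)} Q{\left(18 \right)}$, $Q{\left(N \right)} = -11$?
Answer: $54$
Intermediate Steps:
$r{\left(J \right)} = - 2 J$ ($r{\left(J \right)} = - 3 J + J = - 2 J$)
$b = 66$ ($b = \left(-2\right) 3 \left(-11\right) = \left(-6\right) \left(-11\right) = 66$)
$b + o{\left(-12 \right)} = 66 - 12 = 54$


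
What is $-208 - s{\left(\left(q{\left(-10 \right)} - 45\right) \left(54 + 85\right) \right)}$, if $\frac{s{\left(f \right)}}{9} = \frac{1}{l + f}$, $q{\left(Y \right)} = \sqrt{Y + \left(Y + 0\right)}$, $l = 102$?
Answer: $- \frac{7955077055}{38245829} + \frac{2502 i \sqrt{5}}{38245829} \approx -208.0 + 0.00014628 i$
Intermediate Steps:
$q{\left(Y \right)} = \sqrt{2} \sqrt{Y}$ ($q{\left(Y \right)} = \sqrt{Y + Y} = \sqrt{2 Y} = \sqrt{2} \sqrt{Y}$)
$s{\left(f \right)} = \frac{9}{102 + f}$
$-208 - s{\left(\left(q{\left(-10 \right)} - 45\right) \left(54 + 85\right) \right)} = -208 - \frac{9}{102 + \left(\sqrt{2} \sqrt{-10} - 45\right) \left(54 + 85\right)} = -208 - \frac{9}{102 + \left(\sqrt{2} i \sqrt{10} - 45\right) 139} = -208 - \frac{9}{102 + \left(2 i \sqrt{5} - 45\right) 139} = -208 - \frac{9}{102 + \left(-45 + 2 i \sqrt{5}\right) 139} = -208 - \frac{9}{102 - \left(6255 - 278 i \sqrt{5}\right)} = -208 - \frac{9}{-6153 + 278 i \sqrt{5}}$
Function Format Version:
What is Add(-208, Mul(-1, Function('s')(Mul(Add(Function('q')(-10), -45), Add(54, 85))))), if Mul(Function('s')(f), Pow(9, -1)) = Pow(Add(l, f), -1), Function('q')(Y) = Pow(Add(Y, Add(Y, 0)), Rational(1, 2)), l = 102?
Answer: Add(Rational(-7955077055, 38245829), Mul(Rational(2502, 38245829), I, Pow(5, Rational(1, 2)))) ≈ Add(-208.00, Mul(0.00014628, I))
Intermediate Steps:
Function('q')(Y) = Mul(Pow(2, Rational(1, 2)), Pow(Y, Rational(1, 2))) (Function('q')(Y) = Pow(Add(Y, Y), Rational(1, 2)) = Pow(Mul(2, Y), Rational(1, 2)) = Mul(Pow(2, Rational(1, 2)), Pow(Y, Rational(1, 2))))
Function('s')(f) = Mul(9, Pow(Add(102, f), -1))
Add(-208, Mul(-1, Function('s')(Mul(Add(Function('q')(-10), -45), Add(54, 85))))) = Add(-208, Mul(-1, Mul(9, Pow(Add(102, Mul(Add(Mul(Pow(2, Rational(1, 2)), Pow(-10, Rational(1, 2))), -45), Add(54, 85))), -1)))) = Add(-208, Mul(-1, Mul(9, Pow(Add(102, Mul(Add(Mul(Pow(2, Rational(1, 2)), Mul(I, Pow(10, Rational(1, 2)))), -45), 139)), -1)))) = Add(-208, Mul(-1, Mul(9, Pow(Add(102, Mul(Add(Mul(2, I, Pow(5, Rational(1, 2))), -45), 139)), -1)))) = Add(-208, Mul(-1, Mul(9, Pow(Add(102, Mul(Add(-45, Mul(2, I, Pow(5, Rational(1, 2)))), 139)), -1)))) = Add(-208, Mul(-1, Mul(9, Pow(Add(102, Add(-6255, Mul(278, I, Pow(5, Rational(1, 2))))), -1)))) = Add(-208, Mul(-1, Mul(9, Pow(Add(-6153, Mul(278, I, Pow(5, Rational(1, 2)))), -1)))) = Add(-208, Mul(-9, Pow(Add(-6153, Mul(278, I, Pow(5, Rational(1, 2)))), -1)))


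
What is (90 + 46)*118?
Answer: 16048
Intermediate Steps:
(90 + 46)*118 = 136*118 = 16048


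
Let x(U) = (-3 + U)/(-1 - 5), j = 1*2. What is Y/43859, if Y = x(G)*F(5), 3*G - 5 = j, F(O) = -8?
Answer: -8/394731 ≈ -2.0267e-5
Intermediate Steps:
j = 2
G = 7/3 (G = 5/3 + (⅓)*2 = 5/3 + ⅔ = 7/3 ≈ 2.3333)
x(U) = ½ - U/6 (x(U) = (-3 + U)/(-6) = (-3 + U)*(-⅙) = ½ - U/6)
Y = -8/9 (Y = (½ - ⅙*7/3)*(-8) = (½ - 7/18)*(-8) = (⅑)*(-8) = -8/9 ≈ -0.88889)
Y/43859 = -8/9/43859 = -8/9*1/43859 = -8/394731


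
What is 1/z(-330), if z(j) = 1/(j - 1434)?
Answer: -1764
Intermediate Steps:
z(j) = 1/(-1434 + j)
1/z(-330) = 1/(1/(-1434 - 330)) = 1/(1/(-1764)) = 1/(-1/1764) = -1764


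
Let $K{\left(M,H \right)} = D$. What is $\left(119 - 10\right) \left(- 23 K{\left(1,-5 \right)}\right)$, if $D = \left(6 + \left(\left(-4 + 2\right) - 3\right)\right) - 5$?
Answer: $10028$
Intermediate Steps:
$D = -4$ ($D = \left(6 - 5\right) - 5 = 1 - 5 = -4$)
$K{\left(M,H \right)} = -4$
$\left(119 - 10\right) \left(- 23 K{\left(1,-5 \right)}\right) = \left(119 - 10\right) \left(\left(-23\right) \left(-4\right)\right) = 109 \cdot 92 = 10028$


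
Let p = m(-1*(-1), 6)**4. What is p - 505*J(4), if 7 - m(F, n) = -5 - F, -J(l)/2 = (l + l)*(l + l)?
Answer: 93201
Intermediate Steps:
J(l) = -8*l**2 (J(l) = -2*(l + l)*(l + l) = -2*2*l*2*l = -8*l**2)
m(F, n) = 12 + F (m(F, n) = 7 - (-5 - F) = 7 + (5 + F) = 12 + F)
p = 28561 (p = (12 - 1*(-1))**4 = (12 + 1)**4 = 13**4 = 28561)
p - 505*J(4) = 28561 - (-4040)*4**2 = 28561 - (-4040)*16 = 28561 - 505*(-128) = 28561 + 64640 = 93201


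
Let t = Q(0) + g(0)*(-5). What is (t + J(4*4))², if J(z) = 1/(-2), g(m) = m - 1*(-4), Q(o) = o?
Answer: 1681/4 ≈ 420.25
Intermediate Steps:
g(m) = 4 + m (g(m) = m + 4 = 4 + m)
t = -20 (t = 0 + (4 + 0)*(-5) = 0 + 4*(-5) = 0 - 20 = -20)
J(z) = -½ (J(z) = 1*(-½) = -½)
(t + J(4*4))² = (-20 - ½)² = (-41/2)² = 1681/4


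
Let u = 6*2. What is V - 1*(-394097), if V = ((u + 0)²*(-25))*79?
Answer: 109697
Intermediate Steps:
u = 12
V = -284400 (V = ((12 + 0)²*(-25))*79 = (12²*(-25))*79 = (144*(-25))*79 = -3600*79 = -284400)
V - 1*(-394097) = -284400 - 1*(-394097) = -284400 + 394097 = 109697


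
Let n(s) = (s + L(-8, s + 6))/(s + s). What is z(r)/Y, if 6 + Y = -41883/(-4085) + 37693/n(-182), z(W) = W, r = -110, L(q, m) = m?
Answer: -80433650/28026724477 ≈ -0.0028699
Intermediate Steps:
n(s) = (6 + 2*s)/(2*s) (n(s) = (s + (s + 6))/(s + s) = (s + (6 + s))/((2*s)) = (6 + 2*s)*(1/(2*s)) = (6 + 2*s)/(2*s))
Y = 28026724477/731215 (Y = -6 + (-41883/(-4085) + 37693/(((3 - 182)/(-182)))) = -6 + (-41883*(-1/4085) + 37693/((-1/182*(-179)))) = -6 + (41883/4085 + 37693/(179/182)) = -6 + (41883/4085 + 37693*(182/179)) = -6 + (41883/4085 + 6860126/179) = -6 + 28031111767/731215 = 28026724477/731215 ≈ 38329.)
z(r)/Y = -110/28026724477/731215 = -110*731215/28026724477 = -80433650/28026724477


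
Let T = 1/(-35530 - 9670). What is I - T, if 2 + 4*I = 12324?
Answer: 139238601/45200 ≈ 3080.5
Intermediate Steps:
I = 6161/2 (I = -½ + (¼)*12324 = -½ + 3081 = 6161/2 ≈ 3080.5)
T = -1/45200 (T = 1/(-45200) = -1/45200 ≈ -2.2124e-5)
I - T = 6161/2 - 1*(-1/45200) = 6161/2 + 1/45200 = 139238601/45200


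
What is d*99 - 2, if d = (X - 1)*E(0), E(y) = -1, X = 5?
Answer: -398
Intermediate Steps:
d = -4 (d = (5 - 1)*(-1) = 4*(-1) = -4)
d*99 - 2 = -4*99 - 2 = -396 - 2 = -398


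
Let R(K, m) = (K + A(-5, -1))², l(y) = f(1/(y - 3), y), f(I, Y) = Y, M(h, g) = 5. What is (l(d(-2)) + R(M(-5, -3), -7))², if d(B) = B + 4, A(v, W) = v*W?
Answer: 10404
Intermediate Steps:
A(v, W) = W*v
d(B) = 4 + B
l(y) = y
R(K, m) = (5 + K)² (R(K, m) = (K - 1*(-5))² = (K + 5)² = (5 + K)²)
(l(d(-2)) + R(M(-5, -3), -7))² = ((4 - 2) + (5 + 5)²)² = (2 + 10²)² = (2 + 100)² = 102² = 10404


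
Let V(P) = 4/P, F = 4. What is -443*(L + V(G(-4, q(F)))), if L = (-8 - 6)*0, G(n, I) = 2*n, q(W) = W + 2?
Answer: 443/2 ≈ 221.50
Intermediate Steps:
q(W) = 2 + W
L = 0 (L = -14*0 = 0)
-443*(L + V(G(-4, q(F)))) = -443*(0 + 4/((2*(-4)))) = -443*(0 + 4/(-8)) = -443*(0 + 4*(-⅛)) = -443*(0 - ½) = -443*(-½) = 443/2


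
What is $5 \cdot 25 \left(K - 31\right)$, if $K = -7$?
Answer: $-4750$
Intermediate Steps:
$5 \cdot 25 \left(K - 31\right) = 5 \cdot 25 \left(-7 - 31\right) = 125 \left(-38\right) = -4750$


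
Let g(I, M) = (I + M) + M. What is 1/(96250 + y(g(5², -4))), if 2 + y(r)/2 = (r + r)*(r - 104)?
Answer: 1/90330 ≈ 1.1071e-5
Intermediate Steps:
g(I, M) = I + 2*M
y(r) = -4 + 4*r*(-104 + r) (y(r) = -4 + 2*((r + r)*(r - 104)) = -4 + 2*((2*r)*(-104 + r)) = -4 + 2*(2*r*(-104 + r)) = -4 + 4*r*(-104 + r))
1/(96250 + y(g(5², -4))) = 1/(96250 + (-4 - 416*(5² + 2*(-4)) + 4*(5² + 2*(-4))²)) = 1/(96250 + (-4 - 416*(25 - 8) + 4*(25 - 8)²)) = 1/(96250 + (-4 - 416*17 + 4*17²)) = 1/(96250 + (-4 - 7072 + 4*289)) = 1/(96250 + (-4 - 7072 + 1156)) = 1/(96250 - 5920) = 1/90330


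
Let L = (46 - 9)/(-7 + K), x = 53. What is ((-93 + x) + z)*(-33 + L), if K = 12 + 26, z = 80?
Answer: -39440/31 ≈ -1272.3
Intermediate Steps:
K = 38
L = 37/31 (L = (46 - 9)/(-7 + 38) = 37/31 ≈ 1.1935)
((-93 + x) + z)*(-33 + L) = ((-93 + 53) + 80)*(-33 + 37/31) = (-40 + 80)*(-986/31) = 40*(-986/31) = -39440/31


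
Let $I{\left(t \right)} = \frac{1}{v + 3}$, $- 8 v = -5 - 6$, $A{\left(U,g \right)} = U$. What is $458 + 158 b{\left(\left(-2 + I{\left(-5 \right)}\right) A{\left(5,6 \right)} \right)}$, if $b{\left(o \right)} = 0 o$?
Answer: $458$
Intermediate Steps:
$v = \frac{11}{8}$ ($v = - \frac{-5 - 6}{8} = \left(- \frac{1}{8}\right) \left(-11\right) = \frac{11}{8} \approx 1.375$)
$I{\left(t \right)} = \frac{8}{35}$ ($I{\left(t \right)} = \frac{1}{\frac{11}{8} + 3} = \frac{1}{\frac{35}{8}} = \frac{8}{35}$)
$b{\left(o \right)} = 0$
$458 + 158 b{\left(\left(-2 + I{\left(-5 \right)}\right) A{\left(5,6 \right)} \right)} = 458 + 158 \cdot 0 = 458 + 0 = 458$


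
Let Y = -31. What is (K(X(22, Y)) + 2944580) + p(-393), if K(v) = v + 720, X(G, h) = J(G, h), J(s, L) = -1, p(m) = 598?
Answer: 2945897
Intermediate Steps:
X(G, h) = -1
K(v) = 720 + v
(K(X(22, Y)) + 2944580) + p(-393) = ((720 - 1) + 2944580) + 598 = (719 + 2944580) + 598 = 2945299 + 598 = 2945897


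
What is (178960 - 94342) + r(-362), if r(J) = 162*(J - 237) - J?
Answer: -12058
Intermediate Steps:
r(J) = -38394 + 161*J (r(J) = 162*(-237 + J) - J = (-38394 + 162*J) - J = -38394 + 161*J)
(178960 - 94342) + r(-362) = (178960 - 94342) + (-38394 + 161*(-362)) = 84618 + (-38394 - 58282) = 84618 - 96676 = -12058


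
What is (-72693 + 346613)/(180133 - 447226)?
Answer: -273920/267093 ≈ -1.0256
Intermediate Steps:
(-72693 + 346613)/(180133 - 447226) = 273920/(-267093) = 273920*(-1/267093) = -273920/267093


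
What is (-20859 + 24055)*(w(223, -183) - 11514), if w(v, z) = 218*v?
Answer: 118571600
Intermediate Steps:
(-20859 + 24055)*(w(223, -183) - 11514) = (-20859 + 24055)*(218*223 - 11514) = 3196*(48614 - 11514) = 3196*37100 = 118571600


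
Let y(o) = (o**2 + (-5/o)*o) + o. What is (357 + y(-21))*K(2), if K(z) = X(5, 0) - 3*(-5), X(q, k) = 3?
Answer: 13896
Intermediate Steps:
K(z) = 18 (K(z) = 3 - 3*(-5) = 3 + 15 = 18)
y(o) = -5 + o + o**2 (y(o) = (o**2 - 5) + o = (-5 + o**2) + o = -5 + o + o**2)
(357 + y(-21))*K(2) = (357 + (-5 - 21 + (-21)**2))*18 = (357 + (-5 - 21 + 441))*18 = (357 + 415)*18 = 772*18 = 13896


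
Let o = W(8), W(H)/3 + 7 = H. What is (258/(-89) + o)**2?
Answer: 81/7921 ≈ 0.010226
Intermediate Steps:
W(H) = -21 + 3*H
o = 3 (o = -21 + 3*8 = -21 + 24 = 3)
(258/(-89) + o)**2 = (258/(-89) + 3)**2 = (258*(-1/89) + 3)**2 = (-258/89 + 3)**2 = (9/89)**2 = 81/7921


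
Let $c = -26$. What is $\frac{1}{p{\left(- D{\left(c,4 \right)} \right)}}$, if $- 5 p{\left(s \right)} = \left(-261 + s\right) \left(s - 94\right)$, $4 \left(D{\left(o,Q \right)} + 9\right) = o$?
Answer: $- \frac{20}{77087} \approx -0.00025945$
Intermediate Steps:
$D{\left(o,Q \right)} = -9 + \frac{o}{4}$
$p{\left(s \right)} = - \frac{\left(-261 + s\right) \left(-94 + s\right)}{5}$ ($p{\left(s \right)} = - \frac{\left(-261 + s\right) \left(s - 94\right)}{5} = - \frac{\left(-261 + s\right) \left(-94 + s\right)}{5}$)
$\frac{1}{p{\left(- D{\left(c,4 \right)} \right)}} = \frac{1}{- \frac{24534}{5} + 71 \left(- (-9 + \frac{1}{4} \left(-26\right))\right) - \frac{\left(- (-9 + \frac{1}{4} \left(-26\right))\right)^{2}}{5}} = \frac{1}{- \frac{24534}{5} + 71 \left(- (-9 - \frac{13}{2})\right) - \frac{\left(- (-9 - \frac{13}{2})\right)^{2}}{5}} = \frac{1}{- \frac{24534}{5} + 71 \left(\left(-1\right) \left(- \frac{31}{2}\right)\right) - \frac{\left(\left(-1\right) \left(- \frac{31}{2}\right)\right)^{2}}{5}} = \frac{1}{- \frac{24534}{5} + 71 \cdot \frac{31}{2} - \frac{\left(\frac{31}{2}\right)^{2}}{5}} = \frac{1}{- \frac{24534}{5} + \frac{2201}{2} - \frac{961}{20}} = \frac{1}{- \frac{77087}{20}} = - \frac{20}{77087}$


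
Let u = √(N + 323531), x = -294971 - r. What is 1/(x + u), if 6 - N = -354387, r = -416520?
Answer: 121549/14773481477 - 2*√169481/14773481477 ≈ 8.1718e-6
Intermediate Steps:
N = 354393 (N = 6 - 1*(-354387) = 6 + 354387 = 354393)
x = 121549 (x = -294971 - 1*(-416520) = -294971 + 416520 = 121549)
u = 2*√169481 (u = √(354393 + 323531) = √677924 = 2*√169481 ≈ 823.36)
1/(x + u) = 1/(121549 + 2*√169481)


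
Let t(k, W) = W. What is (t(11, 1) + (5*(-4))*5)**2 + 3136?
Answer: 12937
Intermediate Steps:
(t(11, 1) + (5*(-4))*5)**2 + 3136 = (1 + (5*(-4))*5)**2 + 3136 = (1 - 20*5)**2 + 3136 = (1 - 100)**2 + 3136 = (-99)**2 + 3136 = 9801 + 3136 = 12937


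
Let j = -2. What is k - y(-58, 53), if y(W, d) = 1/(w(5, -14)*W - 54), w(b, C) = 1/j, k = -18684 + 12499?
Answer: -154624/25 ≈ -6185.0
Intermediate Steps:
k = -6185
w(b, C) = -½ (w(b, C) = 1/(-2) = -½)
y(W, d) = 1/(-54 - W/2) (y(W, d) = 1/(-W/2 - 54) = 1/(-54 - W/2))
k - y(-58, 53) = -6185 - 2/(-108 - 1*(-58)) = -6185 - 2/(-108 + 58) = -6185 - 2/(-50) = -6185 - 2*(-1)/50 = -6185 - 1*(-1/25) = -6185 + 1/25 = -154624/25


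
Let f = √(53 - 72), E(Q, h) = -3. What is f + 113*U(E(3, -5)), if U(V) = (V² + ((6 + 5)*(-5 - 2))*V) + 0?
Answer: 27120 + I*√19 ≈ 27120.0 + 4.3589*I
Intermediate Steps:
f = I*√19 (f = √(-19) = I*√19 ≈ 4.3589*I)
U(V) = V² - 77*V (U(V) = (V² + (11*(-7))*V) + 0 = (V² - 77*V) + 0 = V² - 77*V)
f + 113*U(E(3, -5)) = I*√19 + 113*(-3*(-77 - 3)) = I*√19 + 113*(-3*(-80)) = I*√19 + 113*240 = I*√19 + 27120 = 27120 + I*√19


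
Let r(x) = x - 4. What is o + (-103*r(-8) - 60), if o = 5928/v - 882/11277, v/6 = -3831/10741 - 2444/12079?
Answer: -163381895814/276214721 ≈ -591.50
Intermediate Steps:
v = -9258594/2760437 (v = 6*(-3831/10741 - 2444/12079) = 6*(-3831*1/10741 - 2444*1/12079) = 6*(-3831/10741 - 52/257) = 6*(-1543099/2760437) = -9258594/2760437 ≈ -3.3540)
r(x) = -4 + x
o = -488210407710/276214721 (o = 5928/(-9258594/2760437) - 882/11277 = 5928*(-2760437/9258594) - 882*1/11277 = -2727311756/1543099 - 14/179 = -488210407710/276214721 ≈ -1767.5)
o + (-103*r(-8) - 60) = -488210407710/276214721 + (-103*(-4 - 8) - 60) = -488210407710/276214721 + (-103*(-12) - 60) = -488210407710/276214721 + (1236 - 60) = -488210407710/276214721 + 1176 = -163381895814/276214721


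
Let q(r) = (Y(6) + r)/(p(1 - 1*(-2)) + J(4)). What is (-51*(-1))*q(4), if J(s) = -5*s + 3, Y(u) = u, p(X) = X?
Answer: -255/7 ≈ -36.429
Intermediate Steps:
J(s) = 3 - 5*s
q(r) = -3/7 - r/14 (q(r) = (6 + r)/((1 - 1*(-2)) + (3 - 5*4)) = (6 + r)/((1 + 2) + (3 - 20)) = (6 + r)/(3 - 17) = (6 + r)/(-14) = (6 + r)*(-1/14) = -3/7 - r/14)
(-51*(-1))*q(4) = (-51*(-1))*(-3/7 - 1/14*4) = 51*(-3/7 - 2/7) = 51*(-5/7) = -255/7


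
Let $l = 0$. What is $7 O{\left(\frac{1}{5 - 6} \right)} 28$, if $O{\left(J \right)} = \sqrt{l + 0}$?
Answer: $0$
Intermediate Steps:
$O{\left(J \right)} = 0$ ($O{\left(J \right)} = \sqrt{0 + 0} = \sqrt{0} = 0$)
$7 O{\left(\frac{1}{5 - 6} \right)} 28 = 7 \cdot 0 \cdot 28 = 0 \cdot 28 = 0$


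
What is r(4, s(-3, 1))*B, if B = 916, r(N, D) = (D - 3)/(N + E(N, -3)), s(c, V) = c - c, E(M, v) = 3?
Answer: -2748/7 ≈ -392.57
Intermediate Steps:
s(c, V) = 0
r(N, D) = (-3 + D)/(3 + N) (r(N, D) = (D - 3)/(N + 3) = (-3 + D)/(3 + N))
r(4, s(-3, 1))*B = ((-3 + 0)/(3 + 4))*916 = (-3/7)*916 = ((⅐)*(-3))*916 = -3/7*916 = -2748/7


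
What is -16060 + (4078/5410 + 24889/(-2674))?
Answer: -116226582659/7233170 ≈ -16069.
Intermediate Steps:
-16060 + (4078/5410 + 24889/(-2674)) = -16060 + (4078*(1/5410) + 24889*(-1/2674)) = -16060 + (2039/2705 - 24889/2674) = -16060 - 61872459/7233170 = -116226582659/7233170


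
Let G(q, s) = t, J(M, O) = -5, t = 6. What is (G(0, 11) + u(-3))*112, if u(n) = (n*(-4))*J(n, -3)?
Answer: -6048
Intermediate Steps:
G(q, s) = 6
u(n) = 20*n (u(n) = (n*(-4))*(-5) = -4*n*(-5) = 20*n)
(G(0, 11) + u(-3))*112 = (6 + 20*(-3))*112 = (6 - 60)*112 = -54*112 = -6048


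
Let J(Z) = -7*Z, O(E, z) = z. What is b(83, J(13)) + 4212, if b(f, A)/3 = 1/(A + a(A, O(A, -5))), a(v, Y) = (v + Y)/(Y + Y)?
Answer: 1714269/407 ≈ 4212.0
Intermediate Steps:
a(v, Y) = (Y + v)/(2*Y) (a(v, Y) = (Y + v)/((2*Y)) = (Y + v)*(1/(2*Y)) = (Y + v)/(2*Y))
b(f, A) = 3/(1/2 + 9*A/10) (b(f, A) = 3/(A + (1/2)*(-5 + A)/(-5)) = 3/(A + (1/2)*(-1/5)*(-5 + A)) = 3/(A + (1/2 - A/10)) = 3/(1/2 + 9*A/10))
b(83, J(13)) + 4212 = 30/(5 + 9*(-7*13)) + 4212 = 30/(5 + 9*(-91)) + 4212 = 30/(5 - 819) + 4212 = 30/(-814) + 4212 = 30*(-1/814) + 4212 = -15/407 + 4212 = 1714269/407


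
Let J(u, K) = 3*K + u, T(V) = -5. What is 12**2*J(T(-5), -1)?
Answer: -1152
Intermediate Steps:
J(u, K) = u + 3*K
12**2*J(T(-5), -1) = 12**2*(-5 + 3*(-1)) = 144*(-5 - 3) = 144*(-8) = -1152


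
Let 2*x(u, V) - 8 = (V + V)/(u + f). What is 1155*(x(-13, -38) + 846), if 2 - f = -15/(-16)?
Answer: 188216490/191 ≈ 9.8543e+5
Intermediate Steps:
f = 17/16 (f = 2 - (-15)/(-16) = 2 - (-15)*(-1)/16 = 2 - 1*15/16 = 2 - 15/16 = 17/16 ≈ 1.0625)
x(u, V) = 4 + V/(17/16 + u) (x(u, V) = 4 + ((V + V)/(u + 17/16))/2 = 4 + ((2*V)/(17/16 + u))/2 = 4 + (2*V/(17/16 + u))/2 = 4 + V/(17/16 + u))
1155*(x(-13, -38) + 846) = 1155*(4*(17 + 4*(-38) + 16*(-13))/(17 + 16*(-13)) + 846) = 1155*(4*(17 - 152 - 208)/(17 - 208) + 846) = 1155*(4*(-343)/(-191) + 846) = 1155*(4*(-1/191)*(-343) + 846) = 1155*(1372/191 + 846) = 1155*(162958/191) = 188216490/191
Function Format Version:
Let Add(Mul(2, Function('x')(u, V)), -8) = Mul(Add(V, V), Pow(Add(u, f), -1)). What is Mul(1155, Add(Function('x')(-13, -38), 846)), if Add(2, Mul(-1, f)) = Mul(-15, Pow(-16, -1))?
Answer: Rational(188216490, 191) ≈ 9.8543e+5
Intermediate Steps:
f = Rational(17, 16) (f = Add(2, Mul(-1, Mul(-15, Pow(-16, -1)))) = Add(2, Mul(-1, Mul(-15, Rational(-1, 16)))) = Add(2, Mul(-1, Rational(15, 16))) = Add(2, Rational(-15, 16)) = Rational(17, 16) ≈ 1.0625)
Function('x')(u, V) = Add(4, Mul(V, Pow(Add(Rational(17, 16), u), -1))) (Function('x')(u, V) = Add(4, Mul(Rational(1, 2), Mul(Add(V, V), Pow(Add(u, Rational(17, 16)), -1)))) = Add(4, Mul(Rational(1, 2), Mul(Mul(2, V), Pow(Add(Rational(17, 16), u), -1)))) = Add(4, Mul(Rational(1, 2), Mul(2, V, Pow(Add(Rational(17, 16), u), -1)))) = Add(4, Mul(V, Pow(Add(Rational(17, 16), u), -1))))
Mul(1155, Add(Function('x')(-13, -38), 846)) = Mul(1155, Add(Mul(4, Pow(Add(17, Mul(16, -13)), -1), Add(17, Mul(4, -38), Mul(16, -13))), 846)) = Mul(1155, Add(Mul(4, Pow(Add(17, -208), -1), Add(17, -152, -208)), 846)) = Mul(1155, Add(Mul(4, Pow(-191, -1), -343), 846)) = Mul(1155, Add(Mul(4, Rational(-1, 191), -343), 846)) = Mul(1155, Add(Rational(1372, 191), 846)) = Mul(1155, Rational(162958, 191)) = Rational(188216490, 191)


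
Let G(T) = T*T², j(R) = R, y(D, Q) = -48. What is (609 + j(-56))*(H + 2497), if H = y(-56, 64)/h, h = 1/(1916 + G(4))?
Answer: -51176279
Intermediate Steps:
G(T) = T³
h = 1/1980 (h = 1/(1916 + 4³) = 1/(1916 + 64) = 1/1980 ≈ 0.00050505)
H = -95040 (H = -48/1/1980 = -48*1980 = -95040)
(609 + j(-56))*(H + 2497) = (609 - 56)*(-95040 + 2497) = 553*(-92543) = -51176279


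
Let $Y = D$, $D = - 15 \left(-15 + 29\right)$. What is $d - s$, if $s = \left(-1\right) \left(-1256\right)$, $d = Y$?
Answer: $-1466$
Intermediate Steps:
$D = -210$ ($D = \left(-15\right) 14 = -210$)
$Y = -210$
$d = -210$
$s = 1256$
$d - s = -210 - 1256 = -1466$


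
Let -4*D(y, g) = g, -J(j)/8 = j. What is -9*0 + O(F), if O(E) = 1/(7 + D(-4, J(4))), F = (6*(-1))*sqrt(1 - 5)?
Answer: 1/15 ≈ 0.066667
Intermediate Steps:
J(j) = -8*j
D(y, g) = -g/4
F = -12*I ≈ -12.0*I
O(E) = 1/15 (O(E) = 1/(7 - (-2)*4) = 1/(7 - 1/4*(-32)) = 1/(7 + 8) = 1/15)
-9*0 + O(F) = -9*0 + 1/15 = 0 + 1/15 = 1/15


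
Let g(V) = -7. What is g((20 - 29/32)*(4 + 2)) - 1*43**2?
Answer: -1856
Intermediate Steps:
g((20 - 29/32)*(4 + 2)) - 1*43**2 = -7 - 1*43**2 = -7 - 1*1849 = -7 - 1849 = -1856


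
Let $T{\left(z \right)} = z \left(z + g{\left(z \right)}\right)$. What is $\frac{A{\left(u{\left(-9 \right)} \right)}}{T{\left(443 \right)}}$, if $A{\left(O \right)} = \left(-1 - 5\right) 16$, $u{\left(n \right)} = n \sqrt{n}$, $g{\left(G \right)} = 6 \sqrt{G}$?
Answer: $- \frac{96}{180301} + \frac{576 \sqrt{443}}{79873343} \approx -0.00038066$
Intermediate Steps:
$u{\left(n \right)} = n^{\frac{3}{2}}$
$T{\left(z \right)} = z \left(z + 6 \sqrt{z}\right)$
$A{\left(O \right)} = -96$ ($A{\left(O \right)} = \left(-6\right) 16 = -96$)
$\frac{A{\left(u{\left(-9 \right)} \right)}}{T{\left(443 \right)}} = - \frac{96}{443 \left(443 + 6 \sqrt{443}\right)} = - \frac{96}{196249 + 2658 \sqrt{443}}$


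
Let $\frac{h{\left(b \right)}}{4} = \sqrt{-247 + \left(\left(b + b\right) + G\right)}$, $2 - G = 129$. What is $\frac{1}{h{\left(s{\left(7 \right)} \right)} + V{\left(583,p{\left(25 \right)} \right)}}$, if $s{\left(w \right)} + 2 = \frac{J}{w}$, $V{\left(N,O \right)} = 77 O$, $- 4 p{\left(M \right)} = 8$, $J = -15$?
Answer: $- \frac{539}{104414} - \frac{2 i \sqrt{4683}}{52207} \approx -0.0051621 - 0.0026216 i$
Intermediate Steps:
$G = -127$ ($G = 2 - 129 = -127$)
$p{\left(M \right)} = -2$ ($p{\left(M \right)} = \left(- \frac{1}{4}\right) 8 = -2$)
$s{\left(w \right)} = -2 - \frac{15}{w}$
$h{\left(b \right)} = 4 \sqrt{-374 + 2 b}$ ($h{\left(b \right)} = 4 \sqrt{-247 + \left(\left(b + b\right) - 127\right)} = 4 \sqrt{-247 + \left(2 b - 127\right)} = 4 \sqrt{-247 + \left(-127 + 2 b\right)} = 4 \sqrt{-374 + 2 b}$)
$\frac{1}{h{\left(s{\left(7 \right)} \right)} + V{\left(583,p{\left(25 \right)} \right)}} = \frac{1}{4 \sqrt{-374 + 2 \left(-2 - \frac{15}{7}\right)} + 77 \left(-2\right)} = \frac{1}{4 \sqrt{-374 + 2 \left(-2 - \frac{15}{7}\right)} - 154} = \frac{1}{4 \sqrt{-374 + 2 \left(- \frac{29}{7}\right)} - 154} = \frac{1}{4 \sqrt{-374 - \frac{58}{7}} - 154} = \frac{1}{4 \sqrt{- \frac{2676}{7}} - 154} = \frac{1}{4 \frac{2 i \sqrt{4683}}{7} - 154} = \frac{1}{\frac{8 i \sqrt{4683}}{7} - 154} = \frac{1}{-154 + \frac{8 i \sqrt{4683}}{7}}$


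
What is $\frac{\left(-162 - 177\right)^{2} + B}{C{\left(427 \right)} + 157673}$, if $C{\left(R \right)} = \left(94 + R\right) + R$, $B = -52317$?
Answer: $\frac{62604}{158621} \approx 0.39468$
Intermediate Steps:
$C{\left(R \right)} = 94 + 2 R$
$\frac{\left(-162 - 177\right)^{2} + B}{C{\left(427 \right)} + 157673} = \frac{\left(-162 - 177\right)^{2} - 52317}{\left(94 + 2 \cdot 427\right) + 157673} = \frac{\left(-339\right)^{2} - 52317}{\left(94 + 854\right) + 157673} = \frac{114921 - 52317}{948 + 157673} = \frac{62604}{158621}$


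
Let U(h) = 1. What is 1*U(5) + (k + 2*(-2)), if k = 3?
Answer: 0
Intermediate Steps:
1*U(5) + (k + 2*(-2)) = 1*1 + (3 + 2*(-2)) = 1 + (3 - 4) = 1 - 1 = 0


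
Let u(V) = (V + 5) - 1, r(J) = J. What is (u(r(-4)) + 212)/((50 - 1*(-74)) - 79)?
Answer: 212/45 ≈ 4.7111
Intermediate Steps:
u(V) = 4 + V (u(V) = (5 + V) - 1 = 4 + V)
(u(r(-4)) + 212)/((50 - 1*(-74)) - 79) = ((4 - 4) + 212)/((50 - 1*(-74)) - 79) = (0 + 212)/((50 + 74) - 79) = 212/(124 - 79) = 212/45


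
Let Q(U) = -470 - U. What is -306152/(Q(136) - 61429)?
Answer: 306152/62035 ≈ 4.9352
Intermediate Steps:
-306152/(Q(136) - 61429) = -306152/((-470 - 1*136) - 61429) = -306152/((-470 - 136) - 61429) = -306152/(-606 - 61429) = -306152/(-62035) = -306152*(-1/62035) = 306152/62035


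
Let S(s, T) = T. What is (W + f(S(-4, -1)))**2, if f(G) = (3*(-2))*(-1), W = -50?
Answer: 1936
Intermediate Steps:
f(G) = 6 (f(G) = -6*(-1) = 6)
(W + f(S(-4, -1)))**2 = (-50 + 6)**2 = (-44)**2 = 1936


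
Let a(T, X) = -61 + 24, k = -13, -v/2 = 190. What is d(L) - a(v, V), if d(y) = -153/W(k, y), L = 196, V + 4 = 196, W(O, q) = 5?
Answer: 32/5 ≈ 6.4000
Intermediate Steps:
v = -380 (v = -2*190 = -380)
V = 192 (V = -4 + 196 = 192)
a(T, X) = -37
d(y) = -153/5
d(L) - a(v, V) = -153/5 - 1*(-37) = -153/5 + 37 = 32/5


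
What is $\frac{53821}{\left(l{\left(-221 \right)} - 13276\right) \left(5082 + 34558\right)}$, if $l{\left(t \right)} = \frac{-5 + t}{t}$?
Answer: $- \frac{11894441}{116294642800} \approx -0.00010228$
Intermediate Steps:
$\frac{53821}{\left(l{\left(-221 \right)} - 13276\right) \left(5082 + 34558\right)} = \frac{53821}{\left(\frac{-5 - 221}{-221} - 13276\right) \left(5082 + 34558\right)} = \frac{53821}{\left(\left(- \frac{1}{221}\right) \left(-226\right) - 13276\right) 39640} = \frac{53821}{\left(\frac{226}{221} - 13276\right) 39640} = \frac{53821}{\left(- \frac{2933770}{221}\right) 39640} = \frac{53821}{- \frac{116294642800}{221}} = 53821 \left(- \frac{221}{116294642800}\right) = - \frac{11894441}{116294642800}$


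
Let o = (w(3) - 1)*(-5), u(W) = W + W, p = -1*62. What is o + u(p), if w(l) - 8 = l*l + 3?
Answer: -219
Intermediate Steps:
p = -62
w(l) = 11 + l² (w(l) = 8 + (l*l + 3) = 8 + (l² + 3) = 8 + (3 + l²) = 11 + l²)
u(W) = 2*W
o = -95 (o = ((11 + 3²) - 1)*(-5) = ((11 + 9) - 1)*(-5) = (20 - 1)*(-5) = 19*(-5) = -95)
o + u(p) = -95 + 2*(-62) = -95 - 124 = -219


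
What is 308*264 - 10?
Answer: 81302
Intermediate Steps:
308*264 - 10 = 81312 - 10 = 81302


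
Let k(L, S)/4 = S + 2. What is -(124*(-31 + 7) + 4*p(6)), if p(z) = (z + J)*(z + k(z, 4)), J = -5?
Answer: 2856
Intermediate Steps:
k(L, S) = 8 + 4*S (k(L, S) = 4*(S + 2) = 4*(2 + S) = 8 + 4*S)
p(z) = (-5 + z)*(24 + z) (p(z) = (z - 5)*(z + (8 + 4*4)) = (-5 + z)*(z + (8 + 16)) = (-5 + z)*(z + 24) = (-5 + z)*(24 + z))
-(124*(-31 + 7) + 4*p(6)) = -(124*(-31 + 7) + 4*(-120 + 6² + 19*6)) = -(124*(-24) + 4*(-120 + 36 + 114)) = -(-2976 + 4*30) = -(-2976 + 120) = -1*(-2856) = 2856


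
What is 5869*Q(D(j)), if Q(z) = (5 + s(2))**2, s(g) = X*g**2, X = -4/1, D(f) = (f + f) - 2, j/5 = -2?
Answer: 710149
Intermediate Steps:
j = -10 (j = 5*(-2) = -10)
D(f) = -2 + 2*f (D(f) = 2*f - 2 = -2 + 2*f)
X = -4 (X = -4*1 = -4)
s(g) = -4*g**2
Q(z) = 121 (Q(z) = (5 - 4*2**2)**2 = (5 - 4*4)**2 = (5 - 16)**2 = (-11)**2 = 121)
5869*Q(D(j)) = 5869*121 = 710149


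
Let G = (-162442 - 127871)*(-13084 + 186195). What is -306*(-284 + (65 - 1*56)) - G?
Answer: 50256457893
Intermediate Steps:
G = -50256373743 (G = -290313*173111 = -50256373743)
-306*(-284 + (65 - 1*56)) - G = -306*(-284 + (65 - 1*56)) - 1*(-50256373743) = -306*(-284 + (65 - 56)) + 50256373743 = -306*(-284 + 9) + 50256373743 = -306*(-275) + 50256373743 = 84150 + 50256373743 = 50256457893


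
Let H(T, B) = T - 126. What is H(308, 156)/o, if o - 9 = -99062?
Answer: -182/99053 ≈ -0.0018374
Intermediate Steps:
H(T, B) = -126 + T
o = -99053 (o = 9 - 99062 = -99053)
H(308, 156)/o = (-126 + 308)/(-99053) = 182*(-1/99053) = -182/99053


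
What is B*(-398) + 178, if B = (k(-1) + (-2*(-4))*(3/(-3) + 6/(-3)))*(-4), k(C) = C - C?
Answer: -38030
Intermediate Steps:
k(C) = 0
B = 96 (B = (0 + (-2*(-4))*(3/(-3) + 6/(-3)))*(-4) = (0 + 8*(3*(-⅓) + 6*(-⅓)))*(-4) = (0 + 8*(-1 - 2))*(-4) = (0 + 8*(-3))*(-4) = (0 - 24)*(-4) = -24*(-4) = 96)
B*(-398) + 178 = 96*(-398) + 178 = -38208 + 178 = -38030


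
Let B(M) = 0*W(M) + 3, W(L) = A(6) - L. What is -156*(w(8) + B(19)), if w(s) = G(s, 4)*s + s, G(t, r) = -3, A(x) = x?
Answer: 2028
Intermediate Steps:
W(L) = 6 - L
w(s) = -2*s (w(s) = -3*s + s = -2*s)
B(M) = 3 (B(M) = 0*(6 - M) + 3 = 0 + 3 = 3)
-156*(w(8) + B(19)) = -156*(-2*8 + 3) = -156*(-16 + 3) = -156*(-13) = 2028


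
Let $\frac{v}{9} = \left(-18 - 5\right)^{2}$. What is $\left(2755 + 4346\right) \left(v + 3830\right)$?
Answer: $61004691$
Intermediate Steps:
$v = 4761$ ($v = 9 \left(-18 - 5\right)^{2} = 9 \left(-23\right)^{2} = 9 \cdot 529 = 4761$)
$\left(2755 + 4346\right) \left(v + 3830\right) = \left(2755 + 4346\right) \left(4761 + 3830\right) = 7101 \cdot 8591 = 61004691$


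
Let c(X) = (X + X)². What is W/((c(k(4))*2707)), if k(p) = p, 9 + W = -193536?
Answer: -193545/173248 ≈ -1.1172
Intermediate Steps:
W = -193545 (W = -9 - 193536 = -193545)
c(X) = 4*X² (c(X) = (2*X)² = 4*X²)
W/((c(k(4))*2707)) = -193545/((4*4²)*2707) = -193545/((4*16)*2707) = -193545/(64*2707) = -193545/173248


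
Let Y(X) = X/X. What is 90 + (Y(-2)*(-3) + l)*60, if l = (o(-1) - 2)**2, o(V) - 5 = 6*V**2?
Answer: 4770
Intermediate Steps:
Y(X) = 1
o(V) = 5 + 6*V**2
l = 81 (l = ((5 + 6*(-1)**2) - 2)**2 = ((5 + 6*1) - 2)**2 = ((5 + 6) - 2)**2 = (11 - 2)**2 = 9**2 = 81)
90 + (Y(-2)*(-3) + l)*60 = 90 + (1*(-3) + 81)*60 = 90 + (-3 + 81)*60 = 90 + 78*60 = 90 + 4680 = 4770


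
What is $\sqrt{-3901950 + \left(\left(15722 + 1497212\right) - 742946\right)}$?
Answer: $i \sqrt{3131962} \approx 1769.7 i$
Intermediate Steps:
$\sqrt{-3901950 + \left(\left(15722 + 1497212\right) - 742946\right)} = \sqrt{-3901950 + \left(1512934 - 742946\right)} = \sqrt{-3901950 + 769988} = \sqrt{-3131962} = i \sqrt{3131962}$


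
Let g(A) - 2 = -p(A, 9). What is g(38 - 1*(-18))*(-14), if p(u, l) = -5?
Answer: -98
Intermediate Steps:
g(A) = 7 (g(A) = 2 - 1*(-5) = 2 + 5 = 7)
g(38 - 1*(-18))*(-14) = 7*(-14) = -98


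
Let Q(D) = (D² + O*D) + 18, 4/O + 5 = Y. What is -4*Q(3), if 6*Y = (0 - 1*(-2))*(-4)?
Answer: -1908/19 ≈ -100.42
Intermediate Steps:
Y = -4/3 (Y = ((0 - 1*(-2))*(-4))/6 = ((0 + 2)*(-4))/6 = (2*(-4))/6 = (⅙)*(-8) = -4/3 ≈ -1.3333)
O = -12/19 (O = 4/(-5 - 4/3) = 4/(-19/3) = 4*(-3/19) = -12/19 ≈ -0.63158)
Q(D) = 18 + D² - 12*D/19 (Q(D) = (D² - 12*D/19) + 18 = 18 + D² - 12*D/19)
-4*Q(3) = -4*(18 + 3² - 12/19*3) = -4*(18 + 9 - 36/19) = -4*477/19 = -1908/19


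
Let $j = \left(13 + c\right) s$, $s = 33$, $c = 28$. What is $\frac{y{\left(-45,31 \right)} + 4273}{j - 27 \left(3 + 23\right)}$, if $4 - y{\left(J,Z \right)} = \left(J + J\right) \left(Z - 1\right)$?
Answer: $\frac{6977}{651} \approx 10.717$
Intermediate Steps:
$y{\left(J,Z \right)} = 4 - 2 J \left(-1 + Z\right)$ ($y{\left(J,Z \right)} = 4 - \left(J + J\right) \left(Z - 1\right) = 4 - 2 J \left(-1 + Z\right)$)
$j = 1353$ ($j = \left(13 + 28\right) 33 = 41 \cdot 33 = 1353$)
$\frac{y{\left(-45,31 \right)} + 4273}{j - 27 \left(3 + 23\right)} = \frac{\left(4 + 2 \left(-45\right) - \left(-90\right) 31\right) + 4273}{1353 - 27 \left(3 + 23\right)} = \frac{\left(4 - 90 + 2790\right) + 4273}{1353 - 702} = \frac{2704 + 4273}{1353 - 702} = \frac{6977}{651}$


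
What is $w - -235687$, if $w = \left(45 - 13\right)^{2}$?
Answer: $236711$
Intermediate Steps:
$w = 1024$ ($w = 32^{2} = 1024$)
$w - -235687 = 1024 - -235687 = 1024 + 235687 = 236711$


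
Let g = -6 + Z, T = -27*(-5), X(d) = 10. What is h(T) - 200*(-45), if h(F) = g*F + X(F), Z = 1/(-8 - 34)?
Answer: 114755/14 ≈ 8196.8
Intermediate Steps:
Z = -1/42 (Z = 1/(-42) = -1/42 ≈ -0.023810)
T = 135
g = -253/42 (g = -6 - 1/42 = -253/42 ≈ -6.0238)
h(F) = 10 - 253*F/42 (h(F) = -253*F/42 + 10 = 10 - 253*F/42)
h(T) - 200*(-45) = (10 - 253/42*135) - 200*(-45) = (10 - 11385/14) - 1*(-9000) = -11245/14 + 9000 = 114755/14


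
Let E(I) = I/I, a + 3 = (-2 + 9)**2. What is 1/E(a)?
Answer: 1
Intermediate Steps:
a = 46 (a = -3 + (-2 + 9)**2 = -3 + 7**2 = -3 + 49 = 46)
E(I) = 1
1/E(a) = 1/1 = 1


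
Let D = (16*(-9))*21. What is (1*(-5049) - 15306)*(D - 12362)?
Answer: 313182030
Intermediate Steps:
D = -3024 (D = -144*21 = -3024)
(1*(-5049) - 15306)*(D - 12362) = (1*(-5049) - 15306)*(-3024 - 12362) = (-5049 - 15306)*(-15386) = -20355*(-15386) = 313182030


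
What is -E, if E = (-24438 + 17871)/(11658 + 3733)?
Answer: 6567/15391 ≈ 0.42668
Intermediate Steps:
E = -6567/15391 ≈ -0.42668
-E = -1*(-6567/15391) = 6567/15391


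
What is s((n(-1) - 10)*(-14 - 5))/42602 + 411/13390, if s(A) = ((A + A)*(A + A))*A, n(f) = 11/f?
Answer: 243015209133/40745770 ≈ 5964.2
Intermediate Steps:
s(A) = 4*A³ (s(A) = ((2*A)*(2*A))*A = (4*A²)*A = 4*A³)
s((n(-1) - 10)*(-14 - 5))/42602 + 411/13390 = (4*((11/(-1) - 10)*(-14 - 5))³)/42602 + 411/13390 = (4*((11*(-1) - 10)*(-19))³)*(1/42602) + 411*(1/13390) = (4*((-11 - 10)*(-19))³)*(1/42602) + 411/13390 = (4*(-21*(-19))³)*(1/42602) + 411/13390 = (4*399³)*(1/42602) + 411/13390 = (4*63521199)*(1/42602) + 411/13390 = 254084796*(1/42602) + 411/13390 = 18148914/3043 + 411/13390 = 243015209133/40745770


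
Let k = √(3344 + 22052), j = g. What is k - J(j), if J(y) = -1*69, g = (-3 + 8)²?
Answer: 69 + 2*√6349 ≈ 228.36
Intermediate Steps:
g = 25 (g = 5² = 25)
j = 25
J(y) = -69
k = 2*√6349 (k = √25396 = 2*√6349 ≈ 159.36)
k - J(j) = 2*√6349 - 1*(-69) = 2*√6349 + 69 = 69 + 2*√6349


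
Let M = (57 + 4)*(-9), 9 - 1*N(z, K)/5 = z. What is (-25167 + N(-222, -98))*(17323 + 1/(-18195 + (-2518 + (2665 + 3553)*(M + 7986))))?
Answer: -19226727414307440/46222553 ≈ -4.1596e+8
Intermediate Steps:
N(z, K) = 45 - 5*z
M = -549 (M = 61*(-9) = -549)
(-25167 + N(-222, -98))*(17323 + 1/(-18195 + (-2518 + (2665 + 3553)*(M + 7986)))) = (-25167 + (45 - 5*(-222)))*(17323 + 1/(-18195 + (-2518 + (2665 + 3553)*(-549 + 7986)))) = (-25167 + (45 + 1110))*(17323 + 1/(-18195 + (-2518 + 6218*7437))) = (-25167 + 1155)*(17323 + 1/(-18195 + (-2518 + 46243266))) = -24012*(17323 + 1/(-18195 + 46240748)) = -24012*(17323 + 1/46222553) = -24012*800713285620/46222553 = -19226727414307440/46222553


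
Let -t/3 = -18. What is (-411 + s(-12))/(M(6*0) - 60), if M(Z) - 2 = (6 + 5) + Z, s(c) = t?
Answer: 357/47 ≈ 7.5957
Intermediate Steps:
t = 54 (t = -3*(-18) = 54)
s(c) = 54
M(Z) = 13 + Z (M(Z) = 2 + ((6 + 5) + Z) = 2 + (11 + Z) = 13 + Z)
(-411 + s(-12))/(M(6*0) - 60) = (-411 + 54)/((13 + 6*0) - 60) = -357/((13 + 0) - 60) = -357/(13 - 60) = -357/(-47) = -357*(-1/47) = 357/47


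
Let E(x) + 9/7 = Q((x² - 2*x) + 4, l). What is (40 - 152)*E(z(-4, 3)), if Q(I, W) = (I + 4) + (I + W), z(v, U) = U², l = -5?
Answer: -14752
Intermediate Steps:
Q(I, W) = 4 + W + 2*I (Q(I, W) = (4 + I) + (I + W) = 4 + W + 2*I)
E(x) = 40/7 - 4*x + 2*x² (E(x) = -9/7 + (4 - 5 + 2*((x² - 2*x) + 4)) = -9/7 + (4 - 5 + 2*(4 + x² - 2*x)) = -9/7 + (4 - 5 + (8 - 4*x + 2*x²)) = -9/7 + (7 - 4*x + 2*x²) = 40/7 - 4*x + 2*x²)
(40 - 152)*E(z(-4, 3)) = (40 - 152)*(40/7 - 4*3² + 2*(3²)²) = -112*(40/7 - 4*9 + 2*9²) = -112*(40/7 - 36 + 2*81) = -112*(40/7 - 36 + 162) = -112*922/7 = -14752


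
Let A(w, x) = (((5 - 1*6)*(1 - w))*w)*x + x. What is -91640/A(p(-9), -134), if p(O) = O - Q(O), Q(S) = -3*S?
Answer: 45820/89311 ≈ 0.51304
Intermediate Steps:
p(O) = 4*O (p(O) = O - (-3)*O = O + 3*O = 4*O)
A(w, x) = x + w*x*(-1 + w) (A(w, x) = (((5 - 6)*(1 - w))*w)*x + x = ((-(1 - w))*w)*x + x = ((-1 + w)*w)*x + x = (w*(-1 + w))*x + x = w*x*(-1 + w) + x = x + w*x*(-1 + w))
-91640/A(p(-9), -134) = -91640*(-1/(134*(1 + (4*(-9))² - 4*(-9)))) = -91640*(-1/(134*(1 + (-36)² - 1*(-36)))) = -91640*(-1/(134*(1 + 1296 + 36))) = -91640/((-134*1333)) = -91640/(-178622) = -91640*(-1/178622) = 45820/89311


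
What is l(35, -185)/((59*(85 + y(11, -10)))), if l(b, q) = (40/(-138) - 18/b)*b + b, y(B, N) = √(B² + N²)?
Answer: 2365/1677252 - 473*√221/28513284 ≈ 0.0011634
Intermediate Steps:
l(b, q) = b + b*(-20/69 - 18/b) (l(b, q) = (40*(-1/138) - 18/b)*b + b = (-20/69 - 18/b)*b + b = b*(-20/69 - 18/b) + b = b + b*(-20/69 - 18/b))
l(35, -185)/((59*(85 + y(11, -10)))) = (-18 + (49/69)*35)/((59*(85 + √(11² + (-10)²)))) = (-18 + 1715/69)/((59*(85 + √(121 + 100)))) = 473/(69*((59*(85 + √221)))) = 473/(69*(5015 + 59*√221))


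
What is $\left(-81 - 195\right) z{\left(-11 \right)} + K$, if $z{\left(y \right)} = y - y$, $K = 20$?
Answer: $20$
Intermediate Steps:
$z{\left(y \right)} = 0$
$\left(-81 - 195\right) z{\left(-11 \right)} + K = \left(-81 - 195\right) 0 + 20 = \left(-276\right) 0 + 20 = 0 + 20 = 20$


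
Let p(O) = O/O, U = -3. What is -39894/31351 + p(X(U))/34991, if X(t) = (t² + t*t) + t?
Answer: -1395899603/1097002841 ≈ -1.2725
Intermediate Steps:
X(t) = t + 2*t² (X(t) = (t² + t²) + t = 2*t² + t = t + 2*t²)
p(O) = 1
-39894/31351 + p(X(U))/34991 = -39894/31351 + 1/34991 = -1395899603/1097002841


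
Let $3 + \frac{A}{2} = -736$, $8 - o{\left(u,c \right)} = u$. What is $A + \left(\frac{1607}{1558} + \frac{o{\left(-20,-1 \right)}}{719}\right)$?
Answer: $- \frac{1654459499}{1120202} \approx -1476.9$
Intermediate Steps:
$o{\left(u,c \right)} = 8 - u$
$A = -1478$ ($A = -6 + 2 \left(-736\right) = -6 - 1472 = -1478$)
$A + \left(\frac{1607}{1558} + \frac{o{\left(-20,-1 \right)}}{719}\right) = -1478 + \left(\frac{1607}{1558} + \frac{8 - -20}{719}\right) = -1478 + \left(1607 \cdot \frac{1}{1558} + \left(8 + 20\right) \frac{1}{719}\right) = -1478 + \left(\frac{1607}{1558} + 28 \cdot \frac{1}{719}\right) = -1478 + \left(\frac{1607}{1558} + \frac{28}{719}\right) = -1478 + \frac{1199057}{1120202} = - \frac{1654459499}{1120202}$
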